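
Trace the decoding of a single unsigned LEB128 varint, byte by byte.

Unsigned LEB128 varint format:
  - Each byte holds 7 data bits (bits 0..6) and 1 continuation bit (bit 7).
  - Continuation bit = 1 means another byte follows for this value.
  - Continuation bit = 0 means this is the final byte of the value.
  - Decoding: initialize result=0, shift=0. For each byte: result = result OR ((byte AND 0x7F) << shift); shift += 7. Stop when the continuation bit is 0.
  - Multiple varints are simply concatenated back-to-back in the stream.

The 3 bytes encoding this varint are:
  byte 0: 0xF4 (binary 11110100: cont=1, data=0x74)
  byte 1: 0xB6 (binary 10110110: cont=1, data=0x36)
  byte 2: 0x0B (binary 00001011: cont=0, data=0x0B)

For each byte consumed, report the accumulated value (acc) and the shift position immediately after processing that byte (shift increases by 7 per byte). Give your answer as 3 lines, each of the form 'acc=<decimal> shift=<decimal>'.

Answer: acc=116 shift=7
acc=7028 shift=14
acc=187252 shift=21

Derivation:
byte 0=0xF4: payload=0x74=116, contrib = 116<<0 = 116; acc -> 116, shift -> 7
byte 1=0xB6: payload=0x36=54, contrib = 54<<7 = 6912; acc -> 7028, shift -> 14
byte 2=0x0B: payload=0x0B=11, contrib = 11<<14 = 180224; acc -> 187252, shift -> 21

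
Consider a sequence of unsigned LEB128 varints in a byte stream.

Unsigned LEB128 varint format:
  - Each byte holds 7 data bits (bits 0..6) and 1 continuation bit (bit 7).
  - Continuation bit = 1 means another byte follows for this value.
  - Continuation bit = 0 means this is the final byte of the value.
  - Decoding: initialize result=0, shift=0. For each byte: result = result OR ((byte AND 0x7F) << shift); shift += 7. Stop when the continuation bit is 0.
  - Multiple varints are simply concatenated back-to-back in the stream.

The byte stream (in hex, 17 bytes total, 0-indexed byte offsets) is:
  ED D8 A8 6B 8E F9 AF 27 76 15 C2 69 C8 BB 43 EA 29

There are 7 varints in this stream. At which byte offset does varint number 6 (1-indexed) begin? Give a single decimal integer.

Answer: 12

Derivation:
  byte[0]=0xED cont=1 payload=0x6D=109: acc |= 109<<0 -> acc=109 shift=7
  byte[1]=0xD8 cont=1 payload=0x58=88: acc |= 88<<7 -> acc=11373 shift=14
  byte[2]=0xA8 cont=1 payload=0x28=40: acc |= 40<<14 -> acc=666733 shift=21
  byte[3]=0x6B cont=0 payload=0x6B=107: acc |= 107<<21 -> acc=225061997 shift=28 [end]
Varint 1: bytes[0:4] = ED D8 A8 6B -> value 225061997 (4 byte(s))
  byte[4]=0x8E cont=1 payload=0x0E=14: acc |= 14<<0 -> acc=14 shift=7
  byte[5]=0xF9 cont=1 payload=0x79=121: acc |= 121<<7 -> acc=15502 shift=14
  byte[6]=0xAF cont=1 payload=0x2F=47: acc |= 47<<14 -> acc=785550 shift=21
  byte[7]=0x27 cont=0 payload=0x27=39: acc |= 39<<21 -> acc=82574478 shift=28 [end]
Varint 2: bytes[4:8] = 8E F9 AF 27 -> value 82574478 (4 byte(s))
  byte[8]=0x76 cont=0 payload=0x76=118: acc |= 118<<0 -> acc=118 shift=7 [end]
Varint 3: bytes[8:9] = 76 -> value 118 (1 byte(s))
  byte[9]=0x15 cont=0 payload=0x15=21: acc |= 21<<0 -> acc=21 shift=7 [end]
Varint 4: bytes[9:10] = 15 -> value 21 (1 byte(s))
  byte[10]=0xC2 cont=1 payload=0x42=66: acc |= 66<<0 -> acc=66 shift=7
  byte[11]=0x69 cont=0 payload=0x69=105: acc |= 105<<7 -> acc=13506 shift=14 [end]
Varint 5: bytes[10:12] = C2 69 -> value 13506 (2 byte(s))
  byte[12]=0xC8 cont=1 payload=0x48=72: acc |= 72<<0 -> acc=72 shift=7
  byte[13]=0xBB cont=1 payload=0x3B=59: acc |= 59<<7 -> acc=7624 shift=14
  byte[14]=0x43 cont=0 payload=0x43=67: acc |= 67<<14 -> acc=1105352 shift=21 [end]
Varint 6: bytes[12:15] = C8 BB 43 -> value 1105352 (3 byte(s))
  byte[15]=0xEA cont=1 payload=0x6A=106: acc |= 106<<0 -> acc=106 shift=7
  byte[16]=0x29 cont=0 payload=0x29=41: acc |= 41<<7 -> acc=5354 shift=14 [end]
Varint 7: bytes[15:17] = EA 29 -> value 5354 (2 byte(s))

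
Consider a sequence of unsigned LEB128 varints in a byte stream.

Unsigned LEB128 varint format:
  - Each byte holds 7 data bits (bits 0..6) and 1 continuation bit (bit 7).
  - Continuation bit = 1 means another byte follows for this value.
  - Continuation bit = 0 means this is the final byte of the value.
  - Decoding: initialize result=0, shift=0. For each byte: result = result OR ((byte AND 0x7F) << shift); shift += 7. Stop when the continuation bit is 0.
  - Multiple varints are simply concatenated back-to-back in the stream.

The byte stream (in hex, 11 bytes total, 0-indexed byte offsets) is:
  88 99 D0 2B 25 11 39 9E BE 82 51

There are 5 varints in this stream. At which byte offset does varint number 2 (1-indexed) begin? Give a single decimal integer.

  byte[0]=0x88 cont=1 payload=0x08=8: acc |= 8<<0 -> acc=8 shift=7
  byte[1]=0x99 cont=1 payload=0x19=25: acc |= 25<<7 -> acc=3208 shift=14
  byte[2]=0xD0 cont=1 payload=0x50=80: acc |= 80<<14 -> acc=1313928 shift=21
  byte[3]=0x2B cont=0 payload=0x2B=43: acc |= 43<<21 -> acc=91491464 shift=28 [end]
Varint 1: bytes[0:4] = 88 99 D0 2B -> value 91491464 (4 byte(s))
  byte[4]=0x25 cont=0 payload=0x25=37: acc |= 37<<0 -> acc=37 shift=7 [end]
Varint 2: bytes[4:5] = 25 -> value 37 (1 byte(s))
  byte[5]=0x11 cont=0 payload=0x11=17: acc |= 17<<0 -> acc=17 shift=7 [end]
Varint 3: bytes[5:6] = 11 -> value 17 (1 byte(s))
  byte[6]=0x39 cont=0 payload=0x39=57: acc |= 57<<0 -> acc=57 shift=7 [end]
Varint 4: bytes[6:7] = 39 -> value 57 (1 byte(s))
  byte[7]=0x9E cont=1 payload=0x1E=30: acc |= 30<<0 -> acc=30 shift=7
  byte[8]=0xBE cont=1 payload=0x3E=62: acc |= 62<<7 -> acc=7966 shift=14
  byte[9]=0x82 cont=1 payload=0x02=2: acc |= 2<<14 -> acc=40734 shift=21
  byte[10]=0x51 cont=0 payload=0x51=81: acc |= 81<<21 -> acc=169910046 shift=28 [end]
Varint 5: bytes[7:11] = 9E BE 82 51 -> value 169910046 (4 byte(s))

Answer: 4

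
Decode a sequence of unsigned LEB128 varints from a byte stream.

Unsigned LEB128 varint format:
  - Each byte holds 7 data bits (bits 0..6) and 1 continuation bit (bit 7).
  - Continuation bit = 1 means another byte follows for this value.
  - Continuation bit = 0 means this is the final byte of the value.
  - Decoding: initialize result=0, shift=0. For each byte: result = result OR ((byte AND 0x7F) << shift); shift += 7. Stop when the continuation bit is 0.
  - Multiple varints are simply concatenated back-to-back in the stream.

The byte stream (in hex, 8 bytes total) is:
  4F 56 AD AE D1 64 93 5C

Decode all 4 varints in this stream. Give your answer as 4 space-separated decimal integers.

  byte[0]=0x4F cont=0 payload=0x4F=79: acc |= 79<<0 -> acc=79 shift=7 [end]
Varint 1: bytes[0:1] = 4F -> value 79 (1 byte(s))
  byte[1]=0x56 cont=0 payload=0x56=86: acc |= 86<<0 -> acc=86 shift=7 [end]
Varint 2: bytes[1:2] = 56 -> value 86 (1 byte(s))
  byte[2]=0xAD cont=1 payload=0x2D=45: acc |= 45<<0 -> acc=45 shift=7
  byte[3]=0xAE cont=1 payload=0x2E=46: acc |= 46<<7 -> acc=5933 shift=14
  byte[4]=0xD1 cont=1 payload=0x51=81: acc |= 81<<14 -> acc=1333037 shift=21
  byte[5]=0x64 cont=0 payload=0x64=100: acc |= 100<<21 -> acc=211048237 shift=28 [end]
Varint 3: bytes[2:6] = AD AE D1 64 -> value 211048237 (4 byte(s))
  byte[6]=0x93 cont=1 payload=0x13=19: acc |= 19<<0 -> acc=19 shift=7
  byte[7]=0x5C cont=0 payload=0x5C=92: acc |= 92<<7 -> acc=11795 shift=14 [end]
Varint 4: bytes[6:8] = 93 5C -> value 11795 (2 byte(s))

Answer: 79 86 211048237 11795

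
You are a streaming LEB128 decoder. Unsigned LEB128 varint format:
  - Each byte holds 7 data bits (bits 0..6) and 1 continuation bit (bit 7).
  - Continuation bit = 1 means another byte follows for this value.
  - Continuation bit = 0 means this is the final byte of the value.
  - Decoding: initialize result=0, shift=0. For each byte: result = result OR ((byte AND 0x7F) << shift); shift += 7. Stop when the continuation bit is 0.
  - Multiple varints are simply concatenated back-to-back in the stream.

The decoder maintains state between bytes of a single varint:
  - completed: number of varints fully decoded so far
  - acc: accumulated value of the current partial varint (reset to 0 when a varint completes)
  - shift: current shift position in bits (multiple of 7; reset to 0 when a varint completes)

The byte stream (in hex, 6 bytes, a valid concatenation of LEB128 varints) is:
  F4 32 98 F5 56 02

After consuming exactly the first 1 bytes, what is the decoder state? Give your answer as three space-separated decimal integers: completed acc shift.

Answer: 0 116 7

Derivation:
byte[0]=0xF4 cont=1 payload=0x74: acc |= 116<<0 -> completed=0 acc=116 shift=7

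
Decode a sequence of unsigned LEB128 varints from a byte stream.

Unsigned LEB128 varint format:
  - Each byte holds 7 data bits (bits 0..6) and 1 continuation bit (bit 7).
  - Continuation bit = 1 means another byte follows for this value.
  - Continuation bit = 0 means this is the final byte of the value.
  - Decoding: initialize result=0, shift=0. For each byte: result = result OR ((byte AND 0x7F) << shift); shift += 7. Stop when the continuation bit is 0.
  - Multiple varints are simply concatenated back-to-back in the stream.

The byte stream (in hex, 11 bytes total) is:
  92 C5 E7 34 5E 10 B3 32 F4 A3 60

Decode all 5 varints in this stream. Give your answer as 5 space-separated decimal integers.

Answer: 110748306 94 16 6451 1577460

Derivation:
  byte[0]=0x92 cont=1 payload=0x12=18: acc |= 18<<0 -> acc=18 shift=7
  byte[1]=0xC5 cont=1 payload=0x45=69: acc |= 69<<7 -> acc=8850 shift=14
  byte[2]=0xE7 cont=1 payload=0x67=103: acc |= 103<<14 -> acc=1696402 shift=21
  byte[3]=0x34 cont=0 payload=0x34=52: acc |= 52<<21 -> acc=110748306 shift=28 [end]
Varint 1: bytes[0:4] = 92 C5 E7 34 -> value 110748306 (4 byte(s))
  byte[4]=0x5E cont=0 payload=0x5E=94: acc |= 94<<0 -> acc=94 shift=7 [end]
Varint 2: bytes[4:5] = 5E -> value 94 (1 byte(s))
  byte[5]=0x10 cont=0 payload=0x10=16: acc |= 16<<0 -> acc=16 shift=7 [end]
Varint 3: bytes[5:6] = 10 -> value 16 (1 byte(s))
  byte[6]=0xB3 cont=1 payload=0x33=51: acc |= 51<<0 -> acc=51 shift=7
  byte[7]=0x32 cont=0 payload=0x32=50: acc |= 50<<7 -> acc=6451 shift=14 [end]
Varint 4: bytes[6:8] = B3 32 -> value 6451 (2 byte(s))
  byte[8]=0xF4 cont=1 payload=0x74=116: acc |= 116<<0 -> acc=116 shift=7
  byte[9]=0xA3 cont=1 payload=0x23=35: acc |= 35<<7 -> acc=4596 shift=14
  byte[10]=0x60 cont=0 payload=0x60=96: acc |= 96<<14 -> acc=1577460 shift=21 [end]
Varint 5: bytes[8:11] = F4 A3 60 -> value 1577460 (3 byte(s))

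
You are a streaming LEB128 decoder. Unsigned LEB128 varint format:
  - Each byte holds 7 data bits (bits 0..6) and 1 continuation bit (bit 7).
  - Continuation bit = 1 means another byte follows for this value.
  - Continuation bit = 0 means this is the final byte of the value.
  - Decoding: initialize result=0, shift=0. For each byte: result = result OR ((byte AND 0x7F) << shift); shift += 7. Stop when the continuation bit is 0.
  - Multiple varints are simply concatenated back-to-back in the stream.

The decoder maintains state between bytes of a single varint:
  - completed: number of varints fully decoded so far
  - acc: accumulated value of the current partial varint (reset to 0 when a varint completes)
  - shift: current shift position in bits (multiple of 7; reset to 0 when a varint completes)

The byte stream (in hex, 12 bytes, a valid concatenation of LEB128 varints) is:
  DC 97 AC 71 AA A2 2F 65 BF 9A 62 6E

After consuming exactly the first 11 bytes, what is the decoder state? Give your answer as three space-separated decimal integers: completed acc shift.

byte[0]=0xDC cont=1 payload=0x5C: acc |= 92<<0 -> completed=0 acc=92 shift=7
byte[1]=0x97 cont=1 payload=0x17: acc |= 23<<7 -> completed=0 acc=3036 shift=14
byte[2]=0xAC cont=1 payload=0x2C: acc |= 44<<14 -> completed=0 acc=723932 shift=21
byte[3]=0x71 cont=0 payload=0x71: varint #1 complete (value=237702108); reset -> completed=1 acc=0 shift=0
byte[4]=0xAA cont=1 payload=0x2A: acc |= 42<<0 -> completed=1 acc=42 shift=7
byte[5]=0xA2 cont=1 payload=0x22: acc |= 34<<7 -> completed=1 acc=4394 shift=14
byte[6]=0x2F cont=0 payload=0x2F: varint #2 complete (value=774442); reset -> completed=2 acc=0 shift=0
byte[7]=0x65 cont=0 payload=0x65: varint #3 complete (value=101); reset -> completed=3 acc=0 shift=0
byte[8]=0xBF cont=1 payload=0x3F: acc |= 63<<0 -> completed=3 acc=63 shift=7
byte[9]=0x9A cont=1 payload=0x1A: acc |= 26<<7 -> completed=3 acc=3391 shift=14
byte[10]=0x62 cont=0 payload=0x62: varint #4 complete (value=1609023); reset -> completed=4 acc=0 shift=0

Answer: 4 0 0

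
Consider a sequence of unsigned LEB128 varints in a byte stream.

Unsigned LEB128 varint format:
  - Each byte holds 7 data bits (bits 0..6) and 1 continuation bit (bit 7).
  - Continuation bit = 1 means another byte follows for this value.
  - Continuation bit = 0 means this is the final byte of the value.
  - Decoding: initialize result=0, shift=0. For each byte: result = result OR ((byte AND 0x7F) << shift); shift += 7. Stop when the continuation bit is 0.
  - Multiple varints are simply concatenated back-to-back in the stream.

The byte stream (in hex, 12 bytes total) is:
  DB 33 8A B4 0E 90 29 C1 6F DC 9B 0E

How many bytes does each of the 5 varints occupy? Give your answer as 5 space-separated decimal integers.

  byte[0]=0xDB cont=1 payload=0x5B=91: acc |= 91<<0 -> acc=91 shift=7
  byte[1]=0x33 cont=0 payload=0x33=51: acc |= 51<<7 -> acc=6619 shift=14 [end]
Varint 1: bytes[0:2] = DB 33 -> value 6619 (2 byte(s))
  byte[2]=0x8A cont=1 payload=0x0A=10: acc |= 10<<0 -> acc=10 shift=7
  byte[3]=0xB4 cont=1 payload=0x34=52: acc |= 52<<7 -> acc=6666 shift=14
  byte[4]=0x0E cont=0 payload=0x0E=14: acc |= 14<<14 -> acc=236042 shift=21 [end]
Varint 2: bytes[2:5] = 8A B4 0E -> value 236042 (3 byte(s))
  byte[5]=0x90 cont=1 payload=0x10=16: acc |= 16<<0 -> acc=16 shift=7
  byte[6]=0x29 cont=0 payload=0x29=41: acc |= 41<<7 -> acc=5264 shift=14 [end]
Varint 3: bytes[5:7] = 90 29 -> value 5264 (2 byte(s))
  byte[7]=0xC1 cont=1 payload=0x41=65: acc |= 65<<0 -> acc=65 shift=7
  byte[8]=0x6F cont=0 payload=0x6F=111: acc |= 111<<7 -> acc=14273 shift=14 [end]
Varint 4: bytes[7:9] = C1 6F -> value 14273 (2 byte(s))
  byte[9]=0xDC cont=1 payload=0x5C=92: acc |= 92<<0 -> acc=92 shift=7
  byte[10]=0x9B cont=1 payload=0x1B=27: acc |= 27<<7 -> acc=3548 shift=14
  byte[11]=0x0E cont=0 payload=0x0E=14: acc |= 14<<14 -> acc=232924 shift=21 [end]
Varint 5: bytes[9:12] = DC 9B 0E -> value 232924 (3 byte(s))

Answer: 2 3 2 2 3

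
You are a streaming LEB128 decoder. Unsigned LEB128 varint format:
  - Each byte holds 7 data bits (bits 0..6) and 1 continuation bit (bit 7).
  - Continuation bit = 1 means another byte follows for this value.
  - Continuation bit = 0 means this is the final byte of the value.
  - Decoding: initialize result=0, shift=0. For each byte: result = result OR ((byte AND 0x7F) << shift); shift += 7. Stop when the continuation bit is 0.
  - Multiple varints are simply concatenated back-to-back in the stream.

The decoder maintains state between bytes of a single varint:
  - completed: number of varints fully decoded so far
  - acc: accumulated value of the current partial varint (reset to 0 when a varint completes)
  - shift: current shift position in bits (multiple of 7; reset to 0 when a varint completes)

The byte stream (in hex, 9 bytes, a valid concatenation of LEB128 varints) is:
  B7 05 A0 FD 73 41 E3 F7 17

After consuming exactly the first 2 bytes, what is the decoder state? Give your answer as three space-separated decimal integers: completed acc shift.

Answer: 1 0 0

Derivation:
byte[0]=0xB7 cont=1 payload=0x37: acc |= 55<<0 -> completed=0 acc=55 shift=7
byte[1]=0x05 cont=0 payload=0x05: varint #1 complete (value=695); reset -> completed=1 acc=0 shift=0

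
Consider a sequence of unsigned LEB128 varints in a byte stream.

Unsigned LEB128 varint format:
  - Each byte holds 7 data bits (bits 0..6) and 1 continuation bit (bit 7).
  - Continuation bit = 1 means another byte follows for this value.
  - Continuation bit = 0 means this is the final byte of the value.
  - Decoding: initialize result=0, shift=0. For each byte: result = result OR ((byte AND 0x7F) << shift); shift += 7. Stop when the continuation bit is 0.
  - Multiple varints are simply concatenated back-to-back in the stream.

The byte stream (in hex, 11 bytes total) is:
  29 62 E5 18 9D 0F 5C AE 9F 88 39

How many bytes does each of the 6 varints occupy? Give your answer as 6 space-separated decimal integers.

Answer: 1 1 2 2 1 4

Derivation:
  byte[0]=0x29 cont=0 payload=0x29=41: acc |= 41<<0 -> acc=41 shift=7 [end]
Varint 1: bytes[0:1] = 29 -> value 41 (1 byte(s))
  byte[1]=0x62 cont=0 payload=0x62=98: acc |= 98<<0 -> acc=98 shift=7 [end]
Varint 2: bytes[1:2] = 62 -> value 98 (1 byte(s))
  byte[2]=0xE5 cont=1 payload=0x65=101: acc |= 101<<0 -> acc=101 shift=7
  byte[3]=0x18 cont=0 payload=0x18=24: acc |= 24<<7 -> acc=3173 shift=14 [end]
Varint 3: bytes[2:4] = E5 18 -> value 3173 (2 byte(s))
  byte[4]=0x9D cont=1 payload=0x1D=29: acc |= 29<<0 -> acc=29 shift=7
  byte[5]=0x0F cont=0 payload=0x0F=15: acc |= 15<<7 -> acc=1949 shift=14 [end]
Varint 4: bytes[4:6] = 9D 0F -> value 1949 (2 byte(s))
  byte[6]=0x5C cont=0 payload=0x5C=92: acc |= 92<<0 -> acc=92 shift=7 [end]
Varint 5: bytes[6:7] = 5C -> value 92 (1 byte(s))
  byte[7]=0xAE cont=1 payload=0x2E=46: acc |= 46<<0 -> acc=46 shift=7
  byte[8]=0x9F cont=1 payload=0x1F=31: acc |= 31<<7 -> acc=4014 shift=14
  byte[9]=0x88 cont=1 payload=0x08=8: acc |= 8<<14 -> acc=135086 shift=21
  byte[10]=0x39 cont=0 payload=0x39=57: acc |= 57<<21 -> acc=119672750 shift=28 [end]
Varint 6: bytes[7:11] = AE 9F 88 39 -> value 119672750 (4 byte(s))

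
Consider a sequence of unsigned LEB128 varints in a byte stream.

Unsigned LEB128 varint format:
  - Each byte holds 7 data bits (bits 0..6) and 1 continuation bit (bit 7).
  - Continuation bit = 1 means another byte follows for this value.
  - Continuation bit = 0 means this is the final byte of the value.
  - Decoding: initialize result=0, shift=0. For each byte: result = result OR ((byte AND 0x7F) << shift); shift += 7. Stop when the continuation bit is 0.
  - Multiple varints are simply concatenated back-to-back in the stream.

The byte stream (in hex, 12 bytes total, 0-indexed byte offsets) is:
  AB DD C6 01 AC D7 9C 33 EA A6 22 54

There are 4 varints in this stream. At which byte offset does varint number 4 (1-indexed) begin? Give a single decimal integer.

Answer: 11

Derivation:
  byte[0]=0xAB cont=1 payload=0x2B=43: acc |= 43<<0 -> acc=43 shift=7
  byte[1]=0xDD cont=1 payload=0x5D=93: acc |= 93<<7 -> acc=11947 shift=14
  byte[2]=0xC6 cont=1 payload=0x46=70: acc |= 70<<14 -> acc=1158827 shift=21
  byte[3]=0x01 cont=0 payload=0x01=1: acc |= 1<<21 -> acc=3255979 shift=28 [end]
Varint 1: bytes[0:4] = AB DD C6 01 -> value 3255979 (4 byte(s))
  byte[4]=0xAC cont=1 payload=0x2C=44: acc |= 44<<0 -> acc=44 shift=7
  byte[5]=0xD7 cont=1 payload=0x57=87: acc |= 87<<7 -> acc=11180 shift=14
  byte[6]=0x9C cont=1 payload=0x1C=28: acc |= 28<<14 -> acc=469932 shift=21
  byte[7]=0x33 cont=0 payload=0x33=51: acc |= 51<<21 -> acc=107424684 shift=28 [end]
Varint 2: bytes[4:8] = AC D7 9C 33 -> value 107424684 (4 byte(s))
  byte[8]=0xEA cont=1 payload=0x6A=106: acc |= 106<<0 -> acc=106 shift=7
  byte[9]=0xA6 cont=1 payload=0x26=38: acc |= 38<<7 -> acc=4970 shift=14
  byte[10]=0x22 cont=0 payload=0x22=34: acc |= 34<<14 -> acc=562026 shift=21 [end]
Varint 3: bytes[8:11] = EA A6 22 -> value 562026 (3 byte(s))
  byte[11]=0x54 cont=0 payload=0x54=84: acc |= 84<<0 -> acc=84 shift=7 [end]
Varint 4: bytes[11:12] = 54 -> value 84 (1 byte(s))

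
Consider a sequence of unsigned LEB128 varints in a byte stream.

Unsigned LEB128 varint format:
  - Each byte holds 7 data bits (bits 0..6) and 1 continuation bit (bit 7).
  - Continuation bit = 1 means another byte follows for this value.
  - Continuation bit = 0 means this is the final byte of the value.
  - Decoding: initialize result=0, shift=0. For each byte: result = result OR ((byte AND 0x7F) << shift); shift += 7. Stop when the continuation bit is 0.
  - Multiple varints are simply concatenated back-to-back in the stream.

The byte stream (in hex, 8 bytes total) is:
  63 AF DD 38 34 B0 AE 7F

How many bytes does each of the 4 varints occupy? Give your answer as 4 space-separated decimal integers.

Answer: 1 3 1 3

Derivation:
  byte[0]=0x63 cont=0 payload=0x63=99: acc |= 99<<0 -> acc=99 shift=7 [end]
Varint 1: bytes[0:1] = 63 -> value 99 (1 byte(s))
  byte[1]=0xAF cont=1 payload=0x2F=47: acc |= 47<<0 -> acc=47 shift=7
  byte[2]=0xDD cont=1 payload=0x5D=93: acc |= 93<<7 -> acc=11951 shift=14
  byte[3]=0x38 cont=0 payload=0x38=56: acc |= 56<<14 -> acc=929455 shift=21 [end]
Varint 2: bytes[1:4] = AF DD 38 -> value 929455 (3 byte(s))
  byte[4]=0x34 cont=0 payload=0x34=52: acc |= 52<<0 -> acc=52 shift=7 [end]
Varint 3: bytes[4:5] = 34 -> value 52 (1 byte(s))
  byte[5]=0xB0 cont=1 payload=0x30=48: acc |= 48<<0 -> acc=48 shift=7
  byte[6]=0xAE cont=1 payload=0x2E=46: acc |= 46<<7 -> acc=5936 shift=14
  byte[7]=0x7F cont=0 payload=0x7F=127: acc |= 127<<14 -> acc=2086704 shift=21 [end]
Varint 4: bytes[5:8] = B0 AE 7F -> value 2086704 (3 byte(s))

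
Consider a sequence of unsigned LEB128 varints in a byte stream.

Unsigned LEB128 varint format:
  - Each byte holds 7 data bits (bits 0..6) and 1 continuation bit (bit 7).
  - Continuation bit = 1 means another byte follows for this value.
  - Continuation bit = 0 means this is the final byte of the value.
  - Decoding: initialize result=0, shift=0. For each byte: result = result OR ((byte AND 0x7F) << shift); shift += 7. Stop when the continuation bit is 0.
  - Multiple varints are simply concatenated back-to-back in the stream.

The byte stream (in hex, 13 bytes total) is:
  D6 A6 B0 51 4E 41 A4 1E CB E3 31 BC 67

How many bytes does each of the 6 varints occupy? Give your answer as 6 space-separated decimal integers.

Answer: 4 1 1 2 3 2

Derivation:
  byte[0]=0xD6 cont=1 payload=0x56=86: acc |= 86<<0 -> acc=86 shift=7
  byte[1]=0xA6 cont=1 payload=0x26=38: acc |= 38<<7 -> acc=4950 shift=14
  byte[2]=0xB0 cont=1 payload=0x30=48: acc |= 48<<14 -> acc=791382 shift=21
  byte[3]=0x51 cont=0 payload=0x51=81: acc |= 81<<21 -> acc=170660694 shift=28 [end]
Varint 1: bytes[0:4] = D6 A6 B0 51 -> value 170660694 (4 byte(s))
  byte[4]=0x4E cont=0 payload=0x4E=78: acc |= 78<<0 -> acc=78 shift=7 [end]
Varint 2: bytes[4:5] = 4E -> value 78 (1 byte(s))
  byte[5]=0x41 cont=0 payload=0x41=65: acc |= 65<<0 -> acc=65 shift=7 [end]
Varint 3: bytes[5:6] = 41 -> value 65 (1 byte(s))
  byte[6]=0xA4 cont=1 payload=0x24=36: acc |= 36<<0 -> acc=36 shift=7
  byte[7]=0x1E cont=0 payload=0x1E=30: acc |= 30<<7 -> acc=3876 shift=14 [end]
Varint 4: bytes[6:8] = A4 1E -> value 3876 (2 byte(s))
  byte[8]=0xCB cont=1 payload=0x4B=75: acc |= 75<<0 -> acc=75 shift=7
  byte[9]=0xE3 cont=1 payload=0x63=99: acc |= 99<<7 -> acc=12747 shift=14
  byte[10]=0x31 cont=0 payload=0x31=49: acc |= 49<<14 -> acc=815563 shift=21 [end]
Varint 5: bytes[8:11] = CB E3 31 -> value 815563 (3 byte(s))
  byte[11]=0xBC cont=1 payload=0x3C=60: acc |= 60<<0 -> acc=60 shift=7
  byte[12]=0x67 cont=0 payload=0x67=103: acc |= 103<<7 -> acc=13244 shift=14 [end]
Varint 6: bytes[11:13] = BC 67 -> value 13244 (2 byte(s))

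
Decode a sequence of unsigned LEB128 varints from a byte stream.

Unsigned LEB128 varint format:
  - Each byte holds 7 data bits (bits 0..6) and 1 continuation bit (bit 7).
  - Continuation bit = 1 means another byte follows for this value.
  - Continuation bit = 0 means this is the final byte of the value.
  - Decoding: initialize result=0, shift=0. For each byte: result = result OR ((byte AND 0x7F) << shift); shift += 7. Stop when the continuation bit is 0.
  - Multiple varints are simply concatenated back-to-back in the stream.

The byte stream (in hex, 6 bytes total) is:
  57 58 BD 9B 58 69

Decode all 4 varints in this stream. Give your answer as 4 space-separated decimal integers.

  byte[0]=0x57 cont=0 payload=0x57=87: acc |= 87<<0 -> acc=87 shift=7 [end]
Varint 1: bytes[0:1] = 57 -> value 87 (1 byte(s))
  byte[1]=0x58 cont=0 payload=0x58=88: acc |= 88<<0 -> acc=88 shift=7 [end]
Varint 2: bytes[1:2] = 58 -> value 88 (1 byte(s))
  byte[2]=0xBD cont=1 payload=0x3D=61: acc |= 61<<0 -> acc=61 shift=7
  byte[3]=0x9B cont=1 payload=0x1B=27: acc |= 27<<7 -> acc=3517 shift=14
  byte[4]=0x58 cont=0 payload=0x58=88: acc |= 88<<14 -> acc=1445309 shift=21 [end]
Varint 3: bytes[2:5] = BD 9B 58 -> value 1445309 (3 byte(s))
  byte[5]=0x69 cont=0 payload=0x69=105: acc |= 105<<0 -> acc=105 shift=7 [end]
Varint 4: bytes[5:6] = 69 -> value 105 (1 byte(s))

Answer: 87 88 1445309 105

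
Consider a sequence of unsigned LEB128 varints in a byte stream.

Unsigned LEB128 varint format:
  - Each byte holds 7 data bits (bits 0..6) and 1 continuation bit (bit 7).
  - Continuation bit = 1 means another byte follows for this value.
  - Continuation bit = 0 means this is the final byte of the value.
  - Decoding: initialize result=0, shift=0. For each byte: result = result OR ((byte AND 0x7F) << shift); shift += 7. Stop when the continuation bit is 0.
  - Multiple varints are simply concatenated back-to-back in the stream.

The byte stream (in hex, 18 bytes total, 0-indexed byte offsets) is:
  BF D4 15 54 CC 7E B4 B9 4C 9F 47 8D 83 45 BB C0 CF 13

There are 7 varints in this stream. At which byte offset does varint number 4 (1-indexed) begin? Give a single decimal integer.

  byte[0]=0xBF cont=1 payload=0x3F=63: acc |= 63<<0 -> acc=63 shift=7
  byte[1]=0xD4 cont=1 payload=0x54=84: acc |= 84<<7 -> acc=10815 shift=14
  byte[2]=0x15 cont=0 payload=0x15=21: acc |= 21<<14 -> acc=354879 shift=21 [end]
Varint 1: bytes[0:3] = BF D4 15 -> value 354879 (3 byte(s))
  byte[3]=0x54 cont=0 payload=0x54=84: acc |= 84<<0 -> acc=84 shift=7 [end]
Varint 2: bytes[3:4] = 54 -> value 84 (1 byte(s))
  byte[4]=0xCC cont=1 payload=0x4C=76: acc |= 76<<0 -> acc=76 shift=7
  byte[5]=0x7E cont=0 payload=0x7E=126: acc |= 126<<7 -> acc=16204 shift=14 [end]
Varint 3: bytes[4:6] = CC 7E -> value 16204 (2 byte(s))
  byte[6]=0xB4 cont=1 payload=0x34=52: acc |= 52<<0 -> acc=52 shift=7
  byte[7]=0xB9 cont=1 payload=0x39=57: acc |= 57<<7 -> acc=7348 shift=14
  byte[8]=0x4C cont=0 payload=0x4C=76: acc |= 76<<14 -> acc=1252532 shift=21 [end]
Varint 4: bytes[6:9] = B4 B9 4C -> value 1252532 (3 byte(s))
  byte[9]=0x9F cont=1 payload=0x1F=31: acc |= 31<<0 -> acc=31 shift=7
  byte[10]=0x47 cont=0 payload=0x47=71: acc |= 71<<7 -> acc=9119 shift=14 [end]
Varint 5: bytes[9:11] = 9F 47 -> value 9119 (2 byte(s))
  byte[11]=0x8D cont=1 payload=0x0D=13: acc |= 13<<0 -> acc=13 shift=7
  byte[12]=0x83 cont=1 payload=0x03=3: acc |= 3<<7 -> acc=397 shift=14
  byte[13]=0x45 cont=0 payload=0x45=69: acc |= 69<<14 -> acc=1130893 shift=21 [end]
Varint 6: bytes[11:14] = 8D 83 45 -> value 1130893 (3 byte(s))
  byte[14]=0xBB cont=1 payload=0x3B=59: acc |= 59<<0 -> acc=59 shift=7
  byte[15]=0xC0 cont=1 payload=0x40=64: acc |= 64<<7 -> acc=8251 shift=14
  byte[16]=0xCF cont=1 payload=0x4F=79: acc |= 79<<14 -> acc=1302587 shift=21
  byte[17]=0x13 cont=0 payload=0x13=19: acc |= 19<<21 -> acc=41148475 shift=28 [end]
Varint 7: bytes[14:18] = BB C0 CF 13 -> value 41148475 (4 byte(s))

Answer: 6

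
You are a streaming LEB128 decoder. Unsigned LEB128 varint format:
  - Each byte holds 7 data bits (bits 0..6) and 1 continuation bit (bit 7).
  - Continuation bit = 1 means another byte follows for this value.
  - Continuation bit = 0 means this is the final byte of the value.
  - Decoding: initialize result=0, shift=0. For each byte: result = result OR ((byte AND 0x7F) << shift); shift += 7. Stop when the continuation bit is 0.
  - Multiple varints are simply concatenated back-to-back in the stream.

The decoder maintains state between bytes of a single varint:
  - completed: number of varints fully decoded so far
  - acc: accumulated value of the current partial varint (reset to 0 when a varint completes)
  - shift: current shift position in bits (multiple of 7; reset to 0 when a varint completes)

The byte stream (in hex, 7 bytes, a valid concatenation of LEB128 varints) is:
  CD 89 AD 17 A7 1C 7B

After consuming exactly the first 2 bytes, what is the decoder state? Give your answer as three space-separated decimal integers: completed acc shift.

byte[0]=0xCD cont=1 payload=0x4D: acc |= 77<<0 -> completed=0 acc=77 shift=7
byte[1]=0x89 cont=1 payload=0x09: acc |= 9<<7 -> completed=0 acc=1229 shift=14

Answer: 0 1229 14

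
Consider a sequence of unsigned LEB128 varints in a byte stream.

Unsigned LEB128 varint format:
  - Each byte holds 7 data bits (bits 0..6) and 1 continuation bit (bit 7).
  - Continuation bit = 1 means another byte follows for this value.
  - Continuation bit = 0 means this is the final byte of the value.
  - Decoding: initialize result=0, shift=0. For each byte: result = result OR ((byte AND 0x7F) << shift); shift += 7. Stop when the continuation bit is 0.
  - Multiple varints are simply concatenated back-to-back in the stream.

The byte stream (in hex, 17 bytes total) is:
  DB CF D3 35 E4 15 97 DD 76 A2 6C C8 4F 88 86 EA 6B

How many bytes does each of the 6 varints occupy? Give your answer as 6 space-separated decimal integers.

  byte[0]=0xDB cont=1 payload=0x5B=91: acc |= 91<<0 -> acc=91 shift=7
  byte[1]=0xCF cont=1 payload=0x4F=79: acc |= 79<<7 -> acc=10203 shift=14
  byte[2]=0xD3 cont=1 payload=0x53=83: acc |= 83<<14 -> acc=1370075 shift=21
  byte[3]=0x35 cont=0 payload=0x35=53: acc |= 53<<21 -> acc=112519131 shift=28 [end]
Varint 1: bytes[0:4] = DB CF D3 35 -> value 112519131 (4 byte(s))
  byte[4]=0xE4 cont=1 payload=0x64=100: acc |= 100<<0 -> acc=100 shift=7
  byte[5]=0x15 cont=0 payload=0x15=21: acc |= 21<<7 -> acc=2788 shift=14 [end]
Varint 2: bytes[4:6] = E4 15 -> value 2788 (2 byte(s))
  byte[6]=0x97 cont=1 payload=0x17=23: acc |= 23<<0 -> acc=23 shift=7
  byte[7]=0xDD cont=1 payload=0x5D=93: acc |= 93<<7 -> acc=11927 shift=14
  byte[8]=0x76 cont=0 payload=0x76=118: acc |= 118<<14 -> acc=1945239 shift=21 [end]
Varint 3: bytes[6:9] = 97 DD 76 -> value 1945239 (3 byte(s))
  byte[9]=0xA2 cont=1 payload=0x22=34: acc |= 34<<0 -> acc=34 shift=7
  byte[10]=0x6C cont=0 payload=0x6C=108: acc |= 108<<7 -> acc=13858 shift=14 [end]
Varint 4: bytes[9:11] = A2 6C -> value 13858 (2 byte(s))
  byte[11]=0xC8 cont=1 payload=0x48=72: acc |= 72<<0 -> acc=72 shift=7
  byte[12]=0x4F cont=0 payload=0x4F=79: acc |= 79<<7 -> acc=10184 shift=14 [end]
Varint 5: bytes[11:13] = C8 4F -> value 10184 (2 byte(s))
  byte[13]=0x88 cont=1 payload=0x08=8: acc |= 8<<0 -> acc=8 shift=7
  byte[14]=0x86 cont=1 payload=0x06=6: acc |= 6<<7 -> acc=776 shift=14
  byte[15]=0xEA cont=1 payload=0x6A=106: acc |= 106<<14 -> acc=1737480 shift=21
  byte[16]=0x6B cont=0 payload=0x6B=107: acc |= 107<<21 -> acc=226132744 shift=28 [end]
Varint 6: bytes[13:17] = 88 86 EA 6B -> value 226132744 (4 byte(s))

Answer: 4 2 3 2 2 4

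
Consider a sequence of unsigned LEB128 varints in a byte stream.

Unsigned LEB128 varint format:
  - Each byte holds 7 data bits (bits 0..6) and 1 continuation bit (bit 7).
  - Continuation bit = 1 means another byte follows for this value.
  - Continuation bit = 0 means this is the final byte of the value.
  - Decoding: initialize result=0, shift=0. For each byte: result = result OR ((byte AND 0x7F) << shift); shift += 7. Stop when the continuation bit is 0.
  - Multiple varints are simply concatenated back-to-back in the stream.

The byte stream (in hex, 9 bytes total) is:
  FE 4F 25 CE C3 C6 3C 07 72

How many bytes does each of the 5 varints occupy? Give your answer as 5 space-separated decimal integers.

Answer: 2 1 4 1 1

Derivation:
  byte[0]=0xFE cont=1 payload=0x7E=126: acc |= 126<<0 -> acc=126 shift=7
  byte[1]=0x4F cont=0 payload=0x4F=79: acc |= 79<<7 -> acc=10238 shift=14 [end]
Varint 1: bytes[0:2] = FE 4F -> value 10238 (2 byte(s))
  byte[2]=0x25 cont=0 payload=0x25=37: acc |= 37<<0 -> acc=37 shift=7 [end]
Varint 2: bytes[2:3] = 25 -> value 37 (1 byte(s))
  byte[3]=0xCE cont=1 payload=0x4E=78: acc |= 78<<0 -> acc=78 shift=7
  byte[4]=0xC3 cont=1 payload=0x43=67: acc |= 67<<7 -> acc=8654 shift=14
  byte[5]=0xC6 cont=1 payload=0x46=70: acc |= 70<<14 -> acc=1155534 shift=21
  byte[6]=0x3C cont=0 payload=0x3C=60: acc |= 60<<21 -> acc=126984654 shift=28 [end]
Varint 3: bytes[3:7] = CE C3 C6 3C -> value 126984654 (4 byte(s))
  byte[7]=0x07 cont=0 payload=0x07=7: acc |= 7<<0 -> acc=7 shift=7 [end]
Varint 4: bytes[7:8] = 07 -> value 7 (1 byte(s))
  byte[8]=0x72 cont=0 payload=0x72=114: acc |= 114<<0 -> acc=114 shift=7 [end]
Varint 5: bytes[8:9] = 72 -> value 114 (1 byte(s))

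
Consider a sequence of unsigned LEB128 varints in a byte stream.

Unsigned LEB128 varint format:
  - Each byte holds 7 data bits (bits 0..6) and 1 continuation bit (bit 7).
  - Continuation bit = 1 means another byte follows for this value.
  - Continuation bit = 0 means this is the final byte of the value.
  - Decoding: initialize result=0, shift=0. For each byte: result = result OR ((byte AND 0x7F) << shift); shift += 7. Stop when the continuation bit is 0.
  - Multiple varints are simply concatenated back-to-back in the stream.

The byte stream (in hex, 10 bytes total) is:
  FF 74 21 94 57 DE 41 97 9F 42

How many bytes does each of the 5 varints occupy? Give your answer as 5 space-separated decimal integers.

  byte[0]=0xFF cont=1 payload=0x7F=127: acc |= 127<<0 -> acc=127 shift=7
  byte[1]=0x74 cont=0 payload=0x74=116: acc |= 116<<7 -> acc=14975 shift=14 [end]
Varint 1: bytes[0:2] = FF 74 -> value 14975 (2 byte(s))
  byte[2]=0x21 cont=0 payload=0x21=33: acc |= 33<<0 -> acc=33 shift=7 [end]
Varint 2: bytes[2:3] = 21 -> value 33 (1 byte(s))
  byte[3]=0x94 cont=1 payload=0x14=20: acc |= 20<<0 -> acc=20 shift=7
  byte[4]=0x57 cont=0 payload=0x57=87: acc |= 87<<7 -> acc=11156 shift=14 [end]
Varint 3: bytes[3:5] = 94 57 -> value 11156 (2 byte(s))
  byte[5]=0xDE cont=1 payload=0x5E=94: acc |= 94<<0 -> acc=94 shift=7
  byte[6]=0x41 cont=0 payload=0x41=65: acc |= 65<<7 -> acc=8414 shift=14 [end]
Varint 4: bytes[5:7] = DE 41 -> value 8414 (2 byte(s))
  byte[7]=0x97 cont=1 payload=0x17=23: acc |= 23<<0 -> acc=23 shift=7
  byte[8]=0x9F cont=1 payload=0x1F=31: acc |= 31<<7 -> acc=3991 shift=14
  byte[9]=0x42 cont=0 payload=0x42=66: acc |= 66<<14 -> acc=1085335 shift=21 [end]
Varint 5: bytes[7:10] = 97 9F 42 -> value 1085335 (3 byte(s))

Answer: 2 1 2 2 3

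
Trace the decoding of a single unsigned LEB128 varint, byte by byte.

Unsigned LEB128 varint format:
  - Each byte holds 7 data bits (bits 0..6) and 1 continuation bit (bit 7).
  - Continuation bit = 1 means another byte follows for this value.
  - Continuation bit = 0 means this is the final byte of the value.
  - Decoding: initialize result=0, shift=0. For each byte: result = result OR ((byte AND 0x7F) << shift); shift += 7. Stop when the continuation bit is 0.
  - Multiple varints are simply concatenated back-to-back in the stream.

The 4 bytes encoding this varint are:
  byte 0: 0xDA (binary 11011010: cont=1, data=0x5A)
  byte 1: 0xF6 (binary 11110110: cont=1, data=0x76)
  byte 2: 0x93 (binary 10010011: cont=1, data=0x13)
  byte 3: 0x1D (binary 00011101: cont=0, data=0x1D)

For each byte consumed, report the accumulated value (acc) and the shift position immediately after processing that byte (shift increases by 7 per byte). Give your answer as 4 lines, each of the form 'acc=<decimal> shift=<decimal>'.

Answer: acc=90 shift=7
acc=15194 shift=14
acc=326490 shift=21
acc=61143898 shift=28

Derivation:
byte 0=0xDA: payload=0x5A=90, contrib = 90<<0 = 90; acc -> 90, shift -> 7
byte 1=0xF6: payload=0x76=118, contrib = 118<<7 = 15104; acc -> 15194, shift -> 14
byte 2=0x93: payload=0x13=19, contrib = 19<<14 = 311296; acc -> 326490, shift -> 21
byte 3=0x1D: payload=0x1D=29, contrib = 29<<21 = 60817408; acc -> 61143898, shift -> 28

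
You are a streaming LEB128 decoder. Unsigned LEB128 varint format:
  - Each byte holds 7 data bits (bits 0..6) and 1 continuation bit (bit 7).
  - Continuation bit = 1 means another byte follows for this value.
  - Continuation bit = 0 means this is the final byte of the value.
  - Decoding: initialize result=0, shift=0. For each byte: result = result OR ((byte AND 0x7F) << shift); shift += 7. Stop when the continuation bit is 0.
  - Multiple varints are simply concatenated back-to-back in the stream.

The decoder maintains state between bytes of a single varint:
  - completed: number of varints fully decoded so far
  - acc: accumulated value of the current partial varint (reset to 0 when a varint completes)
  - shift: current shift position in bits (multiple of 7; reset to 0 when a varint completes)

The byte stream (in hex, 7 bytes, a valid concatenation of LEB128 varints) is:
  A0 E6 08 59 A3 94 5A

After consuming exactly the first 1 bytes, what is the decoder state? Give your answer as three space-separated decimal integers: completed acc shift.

byte[0]=0xA0 cont=1 payload=0x20: acc |= 32<<0 -> completed=0 acc=32 shift=7

Answer: 0 32 7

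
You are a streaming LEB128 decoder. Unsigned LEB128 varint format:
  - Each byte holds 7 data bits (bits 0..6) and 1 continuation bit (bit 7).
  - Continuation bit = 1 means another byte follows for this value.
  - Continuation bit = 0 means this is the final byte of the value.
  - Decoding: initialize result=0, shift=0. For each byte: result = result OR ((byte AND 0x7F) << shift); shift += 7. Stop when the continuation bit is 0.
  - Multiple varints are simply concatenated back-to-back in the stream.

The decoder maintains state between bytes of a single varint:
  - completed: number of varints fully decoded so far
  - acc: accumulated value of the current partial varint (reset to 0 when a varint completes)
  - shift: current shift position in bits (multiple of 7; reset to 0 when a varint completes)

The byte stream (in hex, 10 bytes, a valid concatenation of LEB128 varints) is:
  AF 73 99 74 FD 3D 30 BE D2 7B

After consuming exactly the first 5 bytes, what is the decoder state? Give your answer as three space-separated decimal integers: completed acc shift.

byte[0]=0xAF cont=1 payload=0x2F: acc |= 47<<0 -> completed=0 acc=47 shift=7
byte[1]=0x73 cont=0 payload=0x73: varint #1 complete (value=14767); reset -> completed=1 acc=0 shift=0
byte[2]=0x99 cont=1 payload=0x19: acc |= 25<<0 -> completed=1 acc=25 shift=7
byte[3]=0x74 cont=0 payload=0x74: varint #2 complete (value=14873); reset -> completed=2 acc=0 shift=0
byte[4]=0xFD cont=1 payload=0x7D: acc |= 125<<0 -> completed=2 acc=125 shift=7

Answer: 2 125 7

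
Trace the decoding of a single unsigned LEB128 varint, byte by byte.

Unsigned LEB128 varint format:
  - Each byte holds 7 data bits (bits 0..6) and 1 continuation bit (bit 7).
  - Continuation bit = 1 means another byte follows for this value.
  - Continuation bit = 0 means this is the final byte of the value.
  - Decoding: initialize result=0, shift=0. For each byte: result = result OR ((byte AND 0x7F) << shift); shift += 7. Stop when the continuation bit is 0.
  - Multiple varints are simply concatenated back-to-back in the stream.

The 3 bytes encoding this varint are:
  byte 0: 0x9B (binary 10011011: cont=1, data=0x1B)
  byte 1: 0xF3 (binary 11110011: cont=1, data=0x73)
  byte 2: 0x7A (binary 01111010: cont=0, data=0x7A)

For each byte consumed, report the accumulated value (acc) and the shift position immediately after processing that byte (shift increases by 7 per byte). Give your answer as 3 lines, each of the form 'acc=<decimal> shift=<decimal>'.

byte 0=0x9B: payload=0x1B=27, contrib = 27<<0 = 27; acc -> 27, shift -> 7
byte 1=0xF3: payload=0x73=115, contrib = 115<<7 = 14720; acc -> 14747, shift -> 14
byte 2=0x7A: payload=0x7A=122, contrib = 122<<14 = 1998848; acc -> 2013595, shift -> 21

Answer: acc=27 shift=7
acc=14747 shift=14
acc=2013595 shift=21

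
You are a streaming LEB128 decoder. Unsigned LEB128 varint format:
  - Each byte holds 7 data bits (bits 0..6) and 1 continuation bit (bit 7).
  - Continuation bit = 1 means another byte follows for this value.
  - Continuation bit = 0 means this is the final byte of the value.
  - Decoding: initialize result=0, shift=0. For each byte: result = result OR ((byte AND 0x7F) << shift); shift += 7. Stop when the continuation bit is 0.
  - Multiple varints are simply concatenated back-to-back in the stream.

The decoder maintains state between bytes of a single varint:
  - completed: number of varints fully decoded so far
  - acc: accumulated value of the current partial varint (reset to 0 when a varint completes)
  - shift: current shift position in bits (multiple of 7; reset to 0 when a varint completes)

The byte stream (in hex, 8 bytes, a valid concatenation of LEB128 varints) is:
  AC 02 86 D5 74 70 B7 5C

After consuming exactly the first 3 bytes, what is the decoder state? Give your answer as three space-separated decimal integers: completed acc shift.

Answer: 1 6 7

Derivation:
byte[0]=0xAC cont=1 payload=0x2C: acc |= 44<<0 -> completed=0 acc=44 shift=7
byte[1]=0x02 cont=0 payload=0x02: varint #1 complete (value=300); reset -> completed=1 acc=0 shift=0
byte[2]=0x86 cont=1 payload=0x06: acc |= 6<<0 -> completed=1 acc=6 shift=7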